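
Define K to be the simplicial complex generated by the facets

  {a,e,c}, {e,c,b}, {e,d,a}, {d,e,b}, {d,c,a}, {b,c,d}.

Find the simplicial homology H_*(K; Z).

Take the total order a < b < c < d < e on the vertex set. Then K (dimension 2) consists of the simplices:

  0-simplices (5): a, b, c, d, e
  1-simplices (9): ac, ad, ae, bc, bd, be, cd, ce, de
  2-simplices (6): acd, ace, ade, bcd, bce, bde

so the chain groups are C_0 ≅ Z^5, C_1 ≅ Z^9, C_2 ≅ Z^6.

∂_1: C_1 → C_0 sends each edge [p,q] (with p < q) to q − p.
As a 5×9 matrix over Z this has rank 4, with invariant factors (1,1,1,1).

The boundary map ∂_2: C_2 → C_1 maps a triangle to the signed sum of its edges. For instance
  ∂ade = de − ae + ad,
  ∂bcd = cd − bd + bc.
The 9×6 boundary matrix has rank 5 and Smith normal form diag(1,1,1,1,1).

From H_k ≅ ker(∂_k) / im(∂_{k+1}) we obtain:

  H_0: rank C_0 − rank ∂_1 = 5 − 4 = 1, and the invariant factors of ∂_1 are all 1, so H_0 ≅ Z.
  H_1: rank ker ∂_1 − rank ∂_2 = (9 − 4) − 5 = 0, and the invariant factors of ∂_2 are all 1, so H_1 ≅ 0.
  H_2: rank ker ∂_2 − rank ∂_3 = (6 − 5) − 0 = 1, and there is no ∂_3, so H_2 ≅ Z.

As a check, the Euler characteristic is 5 − 9 + 6 = 2, which agrees with 1 − 0 + 1 = 2.

H_0 = Z,  H_1 = 0,  H_2 = Z.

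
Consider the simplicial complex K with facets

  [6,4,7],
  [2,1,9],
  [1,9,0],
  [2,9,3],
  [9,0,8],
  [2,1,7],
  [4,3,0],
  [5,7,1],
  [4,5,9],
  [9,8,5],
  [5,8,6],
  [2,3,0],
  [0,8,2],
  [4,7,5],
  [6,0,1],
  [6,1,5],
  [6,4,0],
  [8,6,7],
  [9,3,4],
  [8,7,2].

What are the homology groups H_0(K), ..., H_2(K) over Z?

H_0 = Z,  H_1 = Z × Z/2,  H_2 = 0.

Take the total order 0 < 1 < 2 < 3 < 4 < 5 < 6 < 7 < 8 < 9 on the vertex set. Then K (dimension 2) consists of the simplices:

  0-simplices (10): [0], [1], [2], [3], [4], [5], [6], [7], [8], [9]
  1-simplices (30): (30 of them)
  2-simplices (20): (20 of them)

giving chain groups C_0 ≅ Z^10, C_1 ≅ Z^30, C_2 ≅ Z^20.

The boundary map ∂_1: C_1 → C_0 maps an edge to its endpoints' difference, ∂[p,q] = q − p. For instance
  ∂[0,3] = [3] − [0].
The resulting 10×30 matrix has rank 9, and its Smith normal form has invariant factors (1,1,1,1,1,1,1,1,1).

The boundary map ∂_2: C_2 → C_1 sends each 2-simplex [p,q,r] to [q,r] − [p,r] + [p,q]. For instance
  ∂[0,4,6] = [4,6] − [0,6] + [0,4],
  ∂[1,5,6] = [5,6] − [1,6] + [1,5].
The 30×20 boundary matrix has rank 20 and Smith normal form diag(1,1,1,1,1,1,1,1,1,1,1,1,1,1,1,1,1,1,1,2).

Now H_k = ker ∂_k / im ∂_{k+1}, so:

  H_0: rank C_0 − rank ∂_1 = 10 − 9 = 1, and the invariant factors of ∂_1 are all 1, so H_0 ≅ Z.
  H_1: rank ker ∂_1 − rank ∂_2 = (30 − 9) − 20 = 1, and ∂_2 has invariant factor 2 > 1, so H_1 ≅ Z × Z/2.
  H_2: rank ker ∂_2 − rank ∂_3 = (20 − 20) − 0 = 0, and there is no ∂_3, so H_2 ≅ 0.

As a check, the Euler characteristic is 10 − 30 + 20 = 0, which agrees with 1 − 1 + 0 = 0.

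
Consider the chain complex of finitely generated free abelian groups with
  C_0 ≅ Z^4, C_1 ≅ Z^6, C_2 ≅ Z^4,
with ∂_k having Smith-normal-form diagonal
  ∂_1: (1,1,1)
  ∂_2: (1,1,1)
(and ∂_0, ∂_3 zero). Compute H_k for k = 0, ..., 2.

H_0 ≅ Z,  H_1 = 0,  H_2 ≅ Z.

H_0: b_0 = 4 − 0 − 3 = 1; torsion from ∂_1 factors > 1: none. So H_0 ≅ Z.
H_1: b_1 = 6 − 3 − 3 = 0; torsion from ∂_2 factors > 1: none. So H_1 ≅ 0.
H_2: b_2 = 4 − 3 − 0 = 1; torsion from ∂_3 factors > 1: none. So H_2 ≅ Z.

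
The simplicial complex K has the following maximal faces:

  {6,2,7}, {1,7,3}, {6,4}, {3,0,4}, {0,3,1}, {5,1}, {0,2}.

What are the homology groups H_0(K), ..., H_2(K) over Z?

Take the total order 0 < 1 < 2 < 3 < 4 < 5 < 6 < 7 on the vertex set. Then K (dimension 2) consists of the simplices:

  0-simplices (8): [0], [1], [2], [3], [4], [5], [6], [7]
  1-simplices (13): [0,1], [0,2], [0,3], [0,4], [1,3], [1,5], [1,7], [2,6], [2,7], [3,4], [3,7], [4,6], [6,7]
  2-simplices (4): [0,1,3], [0,3,4], [1,3,7], [2,6,7]

so the chain groups are C_0 ≅ Z^8, C_1 ≅ Z^13, C_2 ≅ Z^4.

∂_1: C_1 → C_0 sends each edge [p,q] (with p < q) to q − p.
This gives a 8×13 integer matrix of rank 7; reducing to Smith normal form yields diagonal entries (1,1,1,1,1,1,1).

∂_2: C_2 → C_1 maps a triangle to the signed sum of its edges. For instance
  ∂[0,3,4] = [3,4] − [0,4] + [0,3],
  ∂[1,3,7] = [3,7] − [1,7] + [1,3].
This gives a 13×4 integer matrix of rank 4; reducing to Smith normal form yields diagonal entries (1,1,1,1).

Reading off H_k = ker ∂_k / im ∂_{k+1}:

  H_0: rank C_0 − rank ∂_1 = 8 − 7 = 1, and the invariant factors of ∂_1 are all 1, so H_0 = Z.
  H_1: rank ker ∂_1 − rank ∂_2 = (13 − 7) − 4 = 2, and the invariant factors of ∂_2 are all 1, so H_1 = Z^2.
  H_2: rank ker ∂_2 − rank ∂_3 = (4 − 4) − 0 = 0, and there is no ∂_3, so H_2 = 0.

As a check, the Euler characteristic is 8 − 13 + 4 = -1, which agrees with 1 − 2 + 0 = -1.

H_0 = Z,  H_1 = Z^2,  H_2 = 0.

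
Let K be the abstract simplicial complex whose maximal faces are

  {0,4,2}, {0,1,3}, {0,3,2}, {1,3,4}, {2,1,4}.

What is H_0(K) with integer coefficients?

Order the vertices as 0 < 1 < 2 < 3 < 4. Listing each simplex with vertices in this order, K has dimension 2 with simplices:

  0-simplices (5): [0], [1], [2], [3], [4]
  1-simplices (10): [0,1], [0,2], [0,3], [0,4], [1,2], [1,3], [1,4], [2,3], [2,4], [3,4]
  2-simplices (5): [0,1,3], [0,2,3], [0,2,4], [1,2,4], [1,3,4]

giving chain groups C_0 ≅ Z^5, C_1 ≅ Z^10, C_2 ≅ Z^5.

The boundary map ∂_1: C_1 → C_0 is given by ∂[p,q] = [q] − [p].
The 5×10 boundary matrix has rank 4 and Smith normal form diag(1,1,1,1).

The boundary map ∂_2: C_2 → C_1 sends each 2-simplex [p,q,r] to [q,r] − [p,r] + [p,q]. For instance
  ∂[0,1,3] = [1,3] − [0,3] + [0,1],
  ∂[0,2,3] = [2,3] − [0,3] + [0,2].
The resulting 10×5 matrix has rank 5, and its Smith normal form has invariant factors (1,1,1,1,1).

From H_k ≅ ker(∂_k) / im(∂_{k+1}) we obtain:

  H_0: rank C_0 − rank ∂_1 = 5 − 4 = 1, and the invariant factors of ∂_1 are all 1, so H_0 ≅ Z.

(K is a triangulation of the Möbius band.)

H_0 ≅ Z.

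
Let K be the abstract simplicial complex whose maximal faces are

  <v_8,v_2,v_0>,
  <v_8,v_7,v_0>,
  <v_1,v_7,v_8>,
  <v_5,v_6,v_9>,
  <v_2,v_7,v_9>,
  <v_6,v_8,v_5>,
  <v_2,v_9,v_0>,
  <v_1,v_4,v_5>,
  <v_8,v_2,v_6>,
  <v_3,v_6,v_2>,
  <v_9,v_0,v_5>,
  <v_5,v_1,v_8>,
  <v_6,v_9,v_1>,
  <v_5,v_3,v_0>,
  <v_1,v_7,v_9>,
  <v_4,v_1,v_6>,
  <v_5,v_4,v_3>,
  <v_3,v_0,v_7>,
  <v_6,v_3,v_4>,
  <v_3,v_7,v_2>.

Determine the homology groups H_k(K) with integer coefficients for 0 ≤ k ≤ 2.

H_0 ≅ Z,  H_1 ≅ Z ⊕ Z/2Z,  H_2 = 0.

K has 10 vertices, 30 edges, 20 triangles.
rank ∂_0 = 0, rank ∂_1 = 9 ⇒ b_0 = 10 − 0 − 9 = 1; all invariant factors of ∂_1 are 1 so no torsion. So H_0 ≅ Z.
rank ∂_1 = 9, rank ∂_2 = 20 ⇒ b_1 = 30 − 9 − 20 = 1; ∂_2 has invariant factor(s) [2] giving torsion. So H_1 ≅ Z ⊕ Z/2Z.
rank ∂_2 = 20, rank ∂_3 = 0 ⇒ b_2 = 20 − 20 − 0 = 0. So H_2 ≅ 0.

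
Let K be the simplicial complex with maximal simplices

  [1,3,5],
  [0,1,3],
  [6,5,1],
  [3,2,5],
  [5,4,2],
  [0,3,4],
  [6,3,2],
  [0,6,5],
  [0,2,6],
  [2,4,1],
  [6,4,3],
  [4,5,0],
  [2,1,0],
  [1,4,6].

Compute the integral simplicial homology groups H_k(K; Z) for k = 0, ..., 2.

H_0 ≅ Z,  H_1 ≅ Z^2,  H_2 ≅ Z.

K has 7 vertices, 21 edges, 14 triangles.
rank ∂_0 = 0, rank ∂_1 = 6 ⇒ b_0 = 7 − 0 − 6 = 1; all invariant factors of ∂_1 are 1 so no torsion. So H_0 ≅ Z.
rank ∂_1 = 6, rank ∂_2 = 13 ⇒ b_1 = 21 − 6 − 13 = 2; all invariant factors of ∂_2 are 1 so no torsion. So H_1 ≅ Z^2.
rank ∂_2 = 13, rank ∂_3 = 0 ⇒ b_2 = 14 − 13 − 0 = 1. So H_2 ≅ Z.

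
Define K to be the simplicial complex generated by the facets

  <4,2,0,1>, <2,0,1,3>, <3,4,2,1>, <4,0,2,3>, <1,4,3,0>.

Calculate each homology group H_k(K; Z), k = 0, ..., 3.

K has 5 vertices, 10 edges, 10 triangles, 5 3-simplices.
rank ∂_0 = 0, rank ∂_1 = 4 ⇒ b_0 = 5 − 0 − 4 = 1; all invariant factors of ∂_1 are 1 so no torsion. So H_0 = Z.
rank ∂_1 = 4, rank ∂_2 = 6 ⇒ b_1 = 10 − 4 − 6 = 0; all invariant factors of ∂_2 are 1 so no torsion. So H_1 = 0.
rank ∂_2 = 6, rank ∂_3 = 4 ⇒ b_2 = 10 − 6 − 4 = 0; all invariant factors of ∂_3 are 1 so no torsion. So H_2 = 0.
rank ∂_3 = 4, rank ∂_4 = 0 ⇒ b_3 = 5 − 4 − 0 = 1. So H_3 = Z.

H_0 = Z,  H_1 = 0,  H_2 = 0,  H_3 = Z.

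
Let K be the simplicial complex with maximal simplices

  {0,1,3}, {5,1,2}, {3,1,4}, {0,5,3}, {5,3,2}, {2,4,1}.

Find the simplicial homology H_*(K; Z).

H_0 ≅ Z,  H_1 ≅ Z,  H_2 = 0.

Fix the vertex order 0 < 1 < 2 < 3 < 4 < 5 and write every simplex with vertices in increasing order. Then dim K = 2 and the simplices of K are:

  0-simplices (6): [0], [1], [2], [3], [4], [5]
  1-simplices (12): [0,1], [0,3], [0,5], [1,2], [1,3], [1,4], [1,5], [2,3], [2,4], [2,5], [3,4], [3,5]
  2-simplices (6): [0,1,3], [0,3,5], [1,2,4], [1,2,5], [1,3,4], [2,3,5]

Hence C_0 ≅ Z^6, C_1 ≅ Z^12, C_2 ≅ Z^6.

The boundary map ∂_1: C_1 → C_0 maps an edge to its endpoints' difference, ∂[p,q] = q − p. For instance
  ∂[0,1] = [1] − [0].
As a 6×12 matrix over Z this has rank 5, with invariant factors (1,1,1,1,1).

∂_2: C_2 → C_1 maps a triangle to the signed sum of its edges. For instance
  ∂[0,1,3] = [1,3] − [0,3] + [0,1],
  ∂[2,3,5] = [3,5] − [2,5] + [2,3].
This gives a 12×6 integer matrix of rank 6; reducing to Smith normal form yields diagonal entries (1,1,1,1,1,1).

Reading off H_k = ker ∂_k / im ∂_{k+1}:

  H_0: rank C_0 − rank ∂_1 = 6 − 5 = 1, and the invariant factors of ∂_1 are all 1, so H_0 ≅ Z.
  H_1: rank ker ∂_1 − rank ∂_2 = (12 − 5) − 6 = 1, and the invariant factors of ∂_2 are all 1, so H_1 ≅ Z.
  H_2: rank ker ∂_2 − rank ∂_3 = (6 − 6) − 0 = 0, and there is no ∂_3, so H_2 ≅ 0.

As a check, the Euler characteristic is 6 − 12 + 6 = 0, which agrees with 1 − 1 + 0 = 0.
(K is a triangulation of the cylinder S^1 x I.)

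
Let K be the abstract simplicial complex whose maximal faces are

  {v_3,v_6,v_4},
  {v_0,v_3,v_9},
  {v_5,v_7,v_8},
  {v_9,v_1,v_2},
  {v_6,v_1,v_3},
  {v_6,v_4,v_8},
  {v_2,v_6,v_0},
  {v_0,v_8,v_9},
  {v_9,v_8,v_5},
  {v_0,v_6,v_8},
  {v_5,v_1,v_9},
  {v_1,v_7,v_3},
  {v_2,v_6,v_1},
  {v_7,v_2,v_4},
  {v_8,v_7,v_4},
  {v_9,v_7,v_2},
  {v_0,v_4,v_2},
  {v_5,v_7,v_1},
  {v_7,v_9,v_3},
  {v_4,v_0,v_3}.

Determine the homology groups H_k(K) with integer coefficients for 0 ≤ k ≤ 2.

H_0 ≅ Z,  H_1 ≅ Z ⊕ Z/2,  H_2 = 0.

K has 10 vertices, 30 edges, 20 triangles.
rank ∂_0 = 0, rank ∂_1 = 9 ⇒ b_0 = 10 − 0 − 9 = 1; all invariant factors of ∂_1 are 1 so no torsion. So H_0 ≅ Z.
rank ∂_1 = 9, rank ∂_2 = 20 ⇒ b_1 = 30 − 9 − 20 = 1; ∂_2 has invariant factor(s) [2] giving torsion. So H_1 ≅ Z ⊕ Z/2.
rank ∂_2 = 20, rank ∂_3 = 0 ⇒ b_2 = 20 − 20 − 0 = 0. So H_2 ≅ 0.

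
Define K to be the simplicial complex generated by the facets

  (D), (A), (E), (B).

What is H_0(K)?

H_0 = Z^4.

Order the vertices as A < B < D < E. Listing each simplex with vertices in this order, K has dimension 0 with simplices:

  0-simplices (4): A, B, D, E

giving chain groups C_0 ≅ Z^4.

Reading off H_k = ker ∂_k / im ∂_{k+1}:

  H_0: rank C_0 − rank ∂_1 = 4 − 0 = 4, and there is no ∂_1, so H_0 = Z^4.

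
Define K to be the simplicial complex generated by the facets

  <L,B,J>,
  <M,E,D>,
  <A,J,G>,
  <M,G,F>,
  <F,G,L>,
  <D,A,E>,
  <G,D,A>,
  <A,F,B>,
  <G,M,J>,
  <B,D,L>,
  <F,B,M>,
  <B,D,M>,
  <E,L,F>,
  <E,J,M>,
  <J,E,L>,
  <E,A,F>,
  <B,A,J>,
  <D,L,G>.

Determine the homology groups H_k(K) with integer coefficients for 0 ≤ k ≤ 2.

H_0 = Z,  H_1 = Z^2,  H_2 = Z.

Take the total order A < B < D < E < F < G < J < L < M on the vertex set. Then K (dimension 2) consists of the simplices:

  0-simplices (9): A, B, D, E, F, G, J, L, M
  1-simplices (27): AB, AD, AE, AF, AG, AJ, BD, BF, BJ, BL, BM, DE, DG, DL, DM, EF, EJ, EL, EM, FG, FL, FM, GJ, GL, GM, JL, JM
  2-simplices (18): ABF, ABJ, ADE, ADG, AEF, AGJ, BDL, BDM, BFM, BJL, DEM, DGL, EFL, EJL, EJM, FGL, FGM, GJM

giving chain groups C_0 ≅ Z^9, C_1 ≅ Z^27, C_2 ≅ Z^18.

The boundary map ∂_1: C_1 → C_0 maps an edge to its endpoints' difference, ∂[p,q] = q − p. For instance
  ∂AB = B − A.
As a 9×27 matrix over Z this has rank 8, with invariant factors (1,1,1,1,1,1,1,1).

∂_2: C_2 → C_1 maps a triangle to the signed sum of its edges. For instance
  ∂EJM = JM − EM + EJ,
  ∂FGM = GM − FM + FG.
The 27×18 boundary matrix has rank 17 and Smith normal form diag(1,1,1,1,1,1,1,1,1,1,1,1,1,1,1,1,1).

Computing H_k = (kernel of ∂_k) / (image of ∂_{k+1}):

  H_0: rank C_0 − rank ∂_1 = 9 − 8 = 1, and the invariant factors of ∂_1 are all 1, so H_0 ≅ Z.
  H_1: rank ker ∂_1 − rank ∂_2 = (27 − 8) − 17 = 2, and the invariant factors of ∂_2 are all 1, so H_1 ≅ Z^2.
  H_2: rank ker ∂_2 − rank ∂_3 = (18 − 17) − 0 = 1, and there is no ∂_3, so H_2 ≅ Z.

As a check, the Euler characteristic is 9 − 27 + 18 = 0, which agrees with 1 − 2 + 1 = 0.
(K is a triangulation of the torus T^2.)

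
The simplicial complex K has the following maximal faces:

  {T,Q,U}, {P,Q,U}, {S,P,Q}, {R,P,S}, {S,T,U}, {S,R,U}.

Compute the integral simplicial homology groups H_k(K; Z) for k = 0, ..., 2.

K has 6 vertices, 12 edges, 6 triangles.
rank ∂_0 = 0, rank ∂_1 = 5 ⇒ b_0 = 6 − 0 − 5 = 1; all invariant factors of ∂_1 are 1 so no torsion. So H_0 = Z.
rank ∂_1 = 5, rank ∂_2 = 6 ⇒ b_1 = 12 − 5 − 6 = 1; all invariant factors of ∂_2 are 1 so no torsion. So H_1 = Z.
rank ∂_2 = 6, rank ∂_3 = 0 ⇒ b_2 = 6 − 6 − 0 = 0. So H_2 = 0.

H_0 = Z,  H_1 = Z,  H_2 = 0.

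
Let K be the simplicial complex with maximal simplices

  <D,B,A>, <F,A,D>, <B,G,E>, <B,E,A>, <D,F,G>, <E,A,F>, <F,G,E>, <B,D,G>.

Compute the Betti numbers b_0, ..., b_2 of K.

We work with the vertex ordering A < B < D < E < F < G. The simplices of K, each written with vertices in increasing order, are:

  0-simplices (6): A, B, D, E, F, G
  1-simplices (12): AB, AD, AE, AF, BD, BE, BG, DF, DG, EF, EG, FG
  2-simplices (8): ABD, ABE, ADF, AEF, BDG, BEG, DFG, EFG

giving chain groups C_0 ≅ Z^6, C_1 ≅ Z^12, C_2 ≅ Z^8.

∂_1: C_1 → C_0 sends each edge [p,q] (with p < q) to q − p.
The resulting 6×12 matrix has rank 5, and its Smith normal form has invariant factors (1,1,1,1,1).

Boundary ∂_2: C_2 → C_1 maps a triangle to the signed sum of its edges. For instance
  ∂EFG = FG − EG + EF,
  ∂ADF = DF − AF + AD.
The 12×8 boundary matrix has rank 7 and Smith normal form diag(1,1,1,1,1,1,1).

Now H_k = ker ∂_k / im ∂_{k+1}, so:

  H_0: rank C_0 − rank ∂_1 = 6 − 5 = 1, and the invariant factors of ∂_1 are all 1, so H_0 ≅ Z.
  H_1: rank ker ∂_1 − rank ∂_2 = (12 − 5) − 7 = 0, and the invariant factors of ∂_2 are all 1, so H_1 ≅ 0.
  H_2: rank ker ∂_2 − rank ∂_3 = (8 − 7) − 0 = 1, and there is no ∂_3, so H_2 ≅ Z.

Hence the Betti numbers are b_0 = 1, b_1 = 0, b_2 = 1.

b_0 = 1, b_1 = 0, b_2 = 1.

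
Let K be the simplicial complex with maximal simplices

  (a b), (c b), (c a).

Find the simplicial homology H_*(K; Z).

We work with the vertex ordering a < b < c. The simplices of K, each written with vertices in increasing order, are:

  0-simplices (3): a, b, c
  1-simplices (3): ab, ac, bc

giving chain groups C_0 ≅ Z^3, C_1 ≅ Z^3.

The boundary map ∂_1: C_1 → C_0 sends each edge [p,q] (with p < q) to q − p. For instance
  ∂bc = c − b.
The 3×3 boundary matrix has rank 2 and Smith normal form diag(1,1).

From H_k ≅ ker(∂_k) / im(∂_{k+1}) we obtain:

  H_0: rank C_0 − rank ∂_1 = 3 − 2 = 1, and the invariant factors of ∂_1 are all 1, so H_0 ≅ Z.
  H_1: rank ker ∂_1 − rank ∂_2 = (3 − 2) − 0 = 1, and there is no ∂_2, so H_1 ≅ Z.

As a check, the Euler characteristic is 3 − 3 = 0, which agrees with 1 − 1 = 0.
(K is a triangulation of the circle S^1.)

H_0 ≅ Z,  H_1 ≅ Z.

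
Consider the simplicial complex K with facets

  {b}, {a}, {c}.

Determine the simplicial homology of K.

H_0 ≅ Z^3.

K has 3 vertices.
rank ∂_0 = 0, rank ∂_1 = 0 ⇒ b_0 = 3 − 0 − 0 = 3. So H_0 = Z^3.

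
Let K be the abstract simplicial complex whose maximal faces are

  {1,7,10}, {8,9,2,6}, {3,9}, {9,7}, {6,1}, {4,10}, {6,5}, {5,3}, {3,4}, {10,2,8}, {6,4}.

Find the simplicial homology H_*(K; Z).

Order the vertices as 1 < 2 < 3 < 4 < 5 < 6 < 7 < 8 < 9 < 10. Listing each simplex with vertices in this order, K has dimension 3 with simplices:

  0-simplices (10): [1], [2], [3], [4], [5], [6], [7], [8], [9], [10]
  1-simplices (19): [1,6], [1,7], [1,10], [2,6], [2,8], [2,9], [2,10], [3,4], [3,5], [3,9], [4,6], [4,10], [5,6], [6,8], [6,9], [7,9], [7,10], [8,9], [8,10]
  2-simplices (6): [1,7,10], [2,6,8], [2,6,9], [2,8,9], [2,8,10], [6,8,9]
  3-simplices (1): [2,6,8,9]

giving chain groups C_0 ≅ Z^10, C_1 ≅ Z^19, C_2 ≅ Z^6, C_3 ≅ Z^1.

The boundary map ∂_1: C_1 → C_0 maps an edge to its endpoints' difference, ∂[p,q] = q − p. For instance
  ∂[6,8] = [8] − [6].
This gives a 10×19 integer matrix of rank 9; reducing to Smith normal form yields diagonal entries (1,1,1,1,1,1,1,1,1).

∂_2: C_2 → C_1 acts by ∂[p,q,r] = [q,r] − [p,r] + [p,q]. For instance
  ∂[2,6,8] = [6,8] − [2,8] + [2,6],
  ∂[6,8,9] = [8,9] − [6,9] + [6,8].
The resulting 19×6 matrix has rank 5, and its Smith normal form has invariant factors (1,1,1,1,1).

∂_3: C_3 → C_2 sends each 3-simplex σ to the alternating sum Σ_i (−1)^i (σ with its i-th vertex removed). For instance
  ∂[2,6,8,9] = [6,8,9] − [2,8,9] + [2,6,9] − [2,6,8].
As a 6×1 matrix over Z this has rank 1, with invariant factors (1).

Reading off H_k = ker ∂_k / im ∂_{k+1}:

  H_0: rank C_0 − rank ∂_1 = 10 − 9 = 1, and the invariant factors of ∂_1 are all 1, so H_0 ≅ Z.
  H_1: rank ker ∂_1 − rank ∂_2 = (19 − 9) − 5 = 5, and the invariant factors of ∂_2 are all 1, so H_1 ≅ Z^5.
  H_2: rank ker ∂_2 − rank ∂_3 = (6 − 5) − 1 = 0, and the invariant factors of ∂_3 are all 1, so H_2 ≅ 0.
  H_3: rank ker ∂_3 − rank ∂_4 = (1 − 1) − 0 = 0, and there is no ∂_4, so H_3 ≅ 0.

As a check, the Euler characteristic is 10 − 19 + 6 − 1 = -4, which agrees with 1 − 5 + 0 − 0 = -4.

H_0 ≅ Z,  H_1 ≅ Z^5,  H_2 = 0,  H_3 = 0.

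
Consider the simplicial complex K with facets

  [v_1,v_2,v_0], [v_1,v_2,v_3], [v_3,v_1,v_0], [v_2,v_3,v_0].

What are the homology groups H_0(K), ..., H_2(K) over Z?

Order the vertices as v_0 < v_1 < v_2 < v_3. Listing each simplex with vertices in this order, K has dimension 2 with simplices:

  0-simplices (4): [v_0], [v_1], [v_2], [v_3]
  1-simplices (6): [v_0,v_1], [v_0,v_2], [v_0,v_3], [v_1,v_2], [v_1,v_3], [v_2,v_3]
  2-simplices (4): [v_0,v_1,v_2], [v_0,v_1,v_3], [v_0,v_2,v_3], [v_1,v_2,v_3]

giving chain groups C_0 ≅ Z^4, C_1 ≅ Z^6, C_2 ≅ Z^4.

Boundary ∂_1: C_1 → C_0 sends each edge [p,q] (with p < q) to q − p. For instance
  ∂[v_2,v_3] = [v_3] − [v_2].
This gives a 4×6 integer matrix of rank 3; reducing to Smith normal form yields diagonal entries (1,1,1).

∂_2: C_2 → C_1 maps a triangle to the signed sum of its edges. For instance
  ∂[v_1,v_2,v_3] = [v_2,v_3] − [v_1,v_3] + [v_1,v_2],
  ∂[v_0,v_1,v_2] = [v_1,v_2] − [v_0,v_2] + [v_0,v_1].
This gives a 6×4 integer matrix of rank 3; reducing to Smith normal form yields diagonal entries (1,1,1).

Now H_k = ker ∂_k / im ∂_{k+1}, so:

  H_0: rank C_0 − rank ∂_1 = 4 − 3 = 1, and the invariant factors of ∂_1 are all 1, so H_0 = Z.
  H_1: rank ker ∂_1 − rank ∂_2 = (6 − 3) − 3 = 0, and the invariant factors of ∂_2 are all 1, so H_1 = 0.
  H_2: rank ker ∂_2 − rank ∂_3 = (4 − 3) − 0 = 1, and there is no ∂_3, so H_2 = Z.

H_0 ≅ Z,  H_1 = 0,  H_2 ≅ Z.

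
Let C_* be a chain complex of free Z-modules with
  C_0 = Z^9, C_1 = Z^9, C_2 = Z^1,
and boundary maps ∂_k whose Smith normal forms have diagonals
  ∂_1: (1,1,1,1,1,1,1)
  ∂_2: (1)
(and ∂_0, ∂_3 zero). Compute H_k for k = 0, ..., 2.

H_0: b_0 = 9 − 0 − 7 = 2; torsion from ∂_1 factors > 1: none. So H_0 = Z^2.
H_1: b_1 = 9 − 7 − 1 = 1; torsion from ∂_2 factors > 1: none. So H_1 = Z.
H_2: b_2 = 1 − 1 − 0 = 0; torsion from ∂_3 factors > 1: none. So H_2 = 0.

H_0 = Z^2,  H_1 = Z,  H_2 = 0.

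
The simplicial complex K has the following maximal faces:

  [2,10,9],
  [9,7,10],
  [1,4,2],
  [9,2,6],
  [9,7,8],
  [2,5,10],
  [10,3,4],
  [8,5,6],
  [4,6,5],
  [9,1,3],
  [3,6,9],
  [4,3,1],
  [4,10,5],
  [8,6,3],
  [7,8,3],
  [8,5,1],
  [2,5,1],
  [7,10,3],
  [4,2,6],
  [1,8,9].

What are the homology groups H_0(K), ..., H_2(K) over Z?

K has 10 vertices, 30 edges, 20 triangles.
rank ∂_0 = 0, rank ∂_1 = 9 ⇒ b_0 = 10 − 0 − 9 = 1; all invariant factors of ∂_1 are 1 so no torsion. So H_0 ≅ Z.
rank ∂_1 = 9, rank ∂_2 = 20 ⇒ b_1 = 30 − 9 − 20 = 1; ∂_2 has invariant factor(s) [2] giving torsion. So H_1 ≅ Z ⊕ Z/2.
rank ∂_2 = 20, rank ∂_3 = 0 ⇒ b_2 = 20 − 20 − 0 = 0. So H_2 ≅ 0.

H_0 ≅ Z,  H_1 ≅ Z ⊕ Z/2,  H_2 = 0.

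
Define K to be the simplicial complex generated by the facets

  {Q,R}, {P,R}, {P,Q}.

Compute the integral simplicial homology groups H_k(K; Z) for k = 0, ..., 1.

Order the vertices as P < Q < R. Listing each simplex with vertices in this order, K has dimension 1 with simplices:

  0-simplices (3): P, Q, R
  1-simplices (3): PQ, PR, QR

so the chain groups are C_0 ≅ Z^3, C_1 ≅ Z^3.

Boundary ∂_1: C_1 → C_0 sends each edge [p,q] (with p < q) to q − p.
This gives a 3×3 integer matrix of rank 2; reducing to Smith normal form yields diagonal entries (1,1).

Now H_k = ker ∂_k / im ∂_{k+1}, so:

  H_0: rank C_0 − rank ∂_1 = 3 − 2 = 1, and the invariant factors of ∂_1 are all 1, so H_0 = Z.
  H_1: rank ker ∂_1 − rank ∂_2 = (3 − 2) − 0 = 1, and there is no ∂_2, so H_1 = Z.

H_0 = Z,  H_1 = Z.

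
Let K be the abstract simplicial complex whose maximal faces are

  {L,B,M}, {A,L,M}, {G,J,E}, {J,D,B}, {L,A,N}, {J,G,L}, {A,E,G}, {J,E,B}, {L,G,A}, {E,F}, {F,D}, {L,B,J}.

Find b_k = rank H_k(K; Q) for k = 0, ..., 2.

b_0 = 1, b_1 = 1, b_2 = 0.

Take the total order A < B < D < E < F < G < J < L < M < N on the vertex set. Then K (dimension 2) consists of the simplices:

  0-simplices (10): A, B, D, E, F, G, J, L, M, N
  1-simplices (20): AE, AG, AL, AM, AN, BD, BE, BJ, BL, BM, DF, DJ, EF, EG, EJ, GJ, GL, JL, LM, LN
  2-simplices (10): AEG, AGL, ALM, ALN, BDJ, BEJ, BJL, BLM, EGJ, GJL

giving chain groups C_0 ≅ Z^10, C_1 ≅ Z^20, C_2 ≅ Z^10.

∂_1: C_1 → C_0 sends each edge [p,q] (with p < q) to q − p. For instance
  ∂AN = N − A.
As a 10×20 matrix over Z this has rank 9, with invariant factors (1,1,1,1,1,1,1,1,1).

Boundary ∂_2: C_2 → C_1 acts by ∂[p,q,r] = [q,r] − [p,r] + [p,q]. For instance
  ∂BEJ = EJ − BJ + BE,
  ∂ALM = LM − AM + AL.
The 20×10 boundary matrix has rank 10 and Smith normal form diag(1,1,1,1,1,1,1,1,1,1).

From H_k ≅ ker(∂_k) / im(∂_{k+1}) we obtain:

  H_0: rank C_0 − rank ∂_1 = 10 − 9 = 1, and the invariant factors of ∂_1 are all 1, so H_0 = Z.
  H_1: rank ker ∂_1 − rank ∂_2 = (20 − 9) − 10 = 1, and the invariant factors of ∂_2 are all 1, so H_1 = Z.
  H_2: rank ker ∂_2 − rank ∂_3 = (10 − 10) − 0 = 0, and there is no ∂_3, so H_2 = 0.

As a check, the Euler characteristic is 10 − 20 + 10 = 0, which agrees with 1 − 1 + 0 = 0.

Hence the Betti numbers are b_0 = 1, b_1 = 1, b_2 = 0.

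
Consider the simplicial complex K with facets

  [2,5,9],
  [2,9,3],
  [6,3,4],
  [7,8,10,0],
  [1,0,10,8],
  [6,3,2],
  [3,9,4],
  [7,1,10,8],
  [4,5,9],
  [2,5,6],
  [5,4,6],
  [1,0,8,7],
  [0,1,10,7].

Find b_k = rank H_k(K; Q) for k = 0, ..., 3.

We work with the vertex ordering 0 < 1 < 2 < 3 < 4 < 5 < 6 < 7 < 8 < 9 < 10. The simplices of K, each written with vertices in increasing order, are:

  0-simplices (11): [0], [1], [2], [3], [4], [5], [6], [7], [8], [9], [10]
  1-simplices (22): [0,1], [0,7], [0,8], [0,10], [1,7], [1,8], [1,10], [2,3], [2,5], [2,6], [2,9], [3,4], [3,6], [3,9], [4,5], [4,6], [4,9], [5,6], [5,9], [7,8], [7,10], [8,10]
  2-simplices (18): (18 of them)
  3-simplices (5): [0,1,7,8], [0,1,7,10], [0,1,8,10], [0,7,8,10], [1,7,8,10]

Hence C_0 ≅ Z^11, C_1 ≅ Z^22, C_2 ≅ Z^18, C_3 ≅ Z^5.

The boundary map ∂_1: C_1 → C_0 sends each edge [p,q] (with p < q) to q − p. For instance
  ∂[2,9] = [9] − [2].
The resulting 11×22 matrix has rank 9, and its Smith normal form has invariant factors (1,1,1,1,1,1,1,1,1).

Boundary ∂_2: C_2 → C_1 maps a triangle to the signed sum of its edges. For instance
  ∂[2,3,9] = [3,9] − [2,9] + [2,3],
  ∂[0,7,8] = [7,8] − [0,8] + [0,7].
As a 22×18 matrix over Z this has rank 13, with invariant factors (1,1,1,1,1,1,1,1,1,1,1,1,1).

The boundary map ∂_3: C_3 → C_2 sends each 3-simplex σ to the alternating sum Σ_i (−1)^i (σ with its i-th vertex removed). For instance
  ∂[0,1,8,10] = [1,8,10] − [0,8,10] + [0,1,10] − [0,1,8],
  ∂[1,7,8,10] = [7,8,10] − [1,8,10] + [1,7,10] − [1,7,8].
This gives a 18×5 integer matrix of rank 4; reducing to Smith normal form yields diagonal entries (1,1,1,1).

Computing H_k = (kernel of ∂_k) / (image of ∂_{k+1}):

  H_0: rank C_0 − rank ∂_1 = 11 − 9 = 2, and the invariant factors of ∂_1 are all 1, so H_0 = Z^2.
  H_1: rank ker ∂_1 − rank ∂_2 = (22 − 9) − 13 = 0, and the invariant factors of ∂_2 are all 1, so H_1 = 0.
  H_2: rank ker ∂_2 − rank ∂_3 = (18 − 13) − 4 = 1, and the invariant factors of ∂_3 are all 1, so H_2 = Z.
  H_3: rank ker ∂_3 − rank ∂_4 = (5 − 4) − 0 = 1, and there is no ∂_4, so H_3 = Z.

As a check, the Euler characteristic is 11 − 22 + 18 − 5 = 2, which agrees with 2 − 0 + 1 − 1 = 2.
(K is a triangulation of the disjoint union of the 2-sphere S^2 and the 3-sphere S^3.)

Hence the Betti numbers are b_0 = 2, b_1 = 0, b_2 = 1, b_3 = 1.

b_0 = 2, b_1 = 0, b_2 = 1, b_3 = 1.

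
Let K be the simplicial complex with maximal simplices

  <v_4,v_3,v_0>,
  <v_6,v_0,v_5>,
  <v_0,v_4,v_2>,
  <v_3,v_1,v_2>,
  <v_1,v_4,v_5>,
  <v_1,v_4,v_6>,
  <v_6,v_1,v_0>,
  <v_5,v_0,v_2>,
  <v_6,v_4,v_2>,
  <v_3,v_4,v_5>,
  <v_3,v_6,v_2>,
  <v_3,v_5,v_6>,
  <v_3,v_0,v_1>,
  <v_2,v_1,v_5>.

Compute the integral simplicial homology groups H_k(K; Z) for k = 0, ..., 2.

We work with the vertex ordering v_0 < v_1 < v_2 < v_3 < v_4 < v_5 < v_6. The simplices of K, each written with vertices in increasing order, are:

  0-simplices (7): [v_0], [v_1], [v_2], [v_3], [v_4], [v_5], [v_6]
  1-simplices (21): (21 of them)
  2-simplices (14): (14 of them)

so the chain groups are C_0 ≅ Z^7, C_1 ≅ Z^21, C_2 ≅ Z^14.

Boundary ∂_1: C_1 → C_0 is given by ∂[p,q] = [q] − [p]. For instance
  ∂[v_1,v_3] = [v_3] − [v_1].
This gives a 7×21 integer matrix of rank 6; reducing to Smith normal form yields diagonal entries (1,1,1,1,1,1).

Boundary ∂_2: C_2 → C_1 sends each 2-simplex [p,q,r] to [q,r] − [p,r] + [p,q]. For instance
  ∂[v_0,v_1,v_6] = [v_1,v_6] − [v_0,v_6] + [v_0,v_1],
  ∂[v_2,v_3,v_6] = [v_3,v_6] − [v_2,v_6] + [v_2,v_3].
This gives a 21×14 integer matrix of rank 13; reducing to Smith normal form yields diagonal entries (1,1,1,1,1,1,1,1,1,1,1,1,1).

Now H_k = ker ∂_k / im ∂_{k+1}, so:

  H_0: rank C_0 − rank ∂_1 = 7 − 6 = 1, and the invariant factors of ∂_1 are all 1, so H_0 = Z.
  H_1: rank ker ∂_1 − rank ∂_2 = (21 − 6) − 13 = 2, and the invariant factors of ∂_2 are all 1, so H_1 = Z^2.
  H_2: rank ker ∂_2 − rank ∂_3 = (14 − 13) − 0 = 1, and there is no ∂_3, so H_2 = Z.

(K is a triangulation of the torus T^2.)

H_0 ≅ Z,  H_1 ≅ Z^2,  H_2 ≅ Z.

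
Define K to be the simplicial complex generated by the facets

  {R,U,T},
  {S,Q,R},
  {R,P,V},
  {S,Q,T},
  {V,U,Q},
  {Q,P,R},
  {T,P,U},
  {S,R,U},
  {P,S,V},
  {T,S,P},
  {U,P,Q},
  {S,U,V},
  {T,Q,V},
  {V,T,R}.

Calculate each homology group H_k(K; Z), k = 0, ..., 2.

Take the total order P < Q < R < S < T < U < V on the vertex set. Then K (dimension 2) consists of the simplices:

  0-simplices (7): P, Q, R, S, T, U, V
  1-simplices (21): PQ, PR, PS, PT, PU, PV, QR, QS, QT, QU, QV, RS, RT, RU, RV, ST, SU, SV, TU, TV, UV
  2-simplices (14): PQR, PQU, PRV, PST, PSV, PTU, QRS, QST, QTV, QUV, RSU, RTU, RTV, SUV

so the chain groups are C_0 ≅ Z^7, C_1 ≅ Z^21, C_2 ≅ Z^14.

Boundary ∂_1: C_1 → C_0 maps an edge to its endpoints' difference, ∂[p,q] = q − p. For instance
  ∂PV = V − P.
The 7×21 boundary matrix has rank 6 and Smith normal form diag(1,1,1,1,1,1).

Boundary ∂_2: C_2 → C_1 acts by ∂[p,q,r] = [q,r] − [p,r] + [p,q]. For instance
  ∂QUV = UV − QV + QU,
  ∂RTU = TU − RU + RT.
As a 21×14 matrix over Z this has rank 13, with invariant factors (1,1,1,1,1,1,1,1,1,1,1,1,1).

Computing H_k = (kernel of ∂_k) / (image of ∂_{k+1}):

  H_0: rank C_0 − rank ∂_1 = 7 − 6 = 1, and the invariant factors of ∂_1 are all 1, so H_0 ≅ Z.
  H_1: rank ker ∂_1 − rank ∂_2 = (21 − 6) − 13 = 2, and the invariant factors of ∂_2 are all 1, so H_1 ≅ Z^2.
  H_2: rank ker ∂_2 − rank ∂_3 = (14 − 13) − 0 = 1, and there is no ∂_3, so H_2 ≅ Z.

H_0 = Z,  H_1 = Z^2,  H_2 = Z.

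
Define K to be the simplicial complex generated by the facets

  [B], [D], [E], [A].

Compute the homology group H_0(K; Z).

H_0 ≅ Z^4.

K has 4 vertices.
rank ∂_0 = 0, rank ∂_1 = 0 ⇒ b_0 = 4 − 0 − 0 = 4. So H_0 ≅ Z^4.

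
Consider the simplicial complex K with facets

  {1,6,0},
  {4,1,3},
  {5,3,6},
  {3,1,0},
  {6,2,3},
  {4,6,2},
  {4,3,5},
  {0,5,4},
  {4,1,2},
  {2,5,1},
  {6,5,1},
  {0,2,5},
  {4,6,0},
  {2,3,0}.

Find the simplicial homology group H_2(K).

K has 7 vertices, 21 edges, 14 triangles.
rank ∂_2 = 13, rank ∂_3 = 0 ⇒ b_2 = 14 − 13 − 0 = 1. So H_2 ≅ Z.

H_2 = Z.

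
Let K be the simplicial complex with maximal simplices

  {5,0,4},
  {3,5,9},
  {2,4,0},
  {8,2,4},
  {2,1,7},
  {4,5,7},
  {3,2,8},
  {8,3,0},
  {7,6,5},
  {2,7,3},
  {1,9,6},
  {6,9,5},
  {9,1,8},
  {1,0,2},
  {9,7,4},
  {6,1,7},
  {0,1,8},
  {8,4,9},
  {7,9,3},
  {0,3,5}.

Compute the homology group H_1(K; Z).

Order the vertices as 0 < 1 < 2 < 3 < 4 < 5 < 6 < 7 < 8 < 9. Listing each simplex with vertices in this order, K has dimension 2 with simplices:

  0-simplices (10): [0], [1], [2], [3], [4], [5], [6], [7], [8], [9]
  1-simplices (30): (30 of them)
  2-simplices (20): (20 of them)

giving chain groups C_0 ≅ Z^10, C_1 ≅ Z^30, C_2 ≅ Z^20.

The boundary map ∂_1: C_1 → C_0 maps an edge to its endpoints' difference, ∂[p,q] = q − p. For instance
  ∂[4,5] = [5] − [4].
The resulting 10×30 matrix has rank 9, and its Smith normal form has invariant factors (1,1,1,1,1,1,1,1,1).

The boundary map ∂_2: C_2 → C_1 acts by ∂[p,q,r] = [q,r] − [p,r] + [p,q]. For instance
  ∂[2,3,8] = [3,8] − [2,8] + [2,3],
  ∂[0,1,8] = [1,8] − [0,8] + [0,1].
The resulting 30×20 matrix has rank 20, and its Smith normal form has invariant factors (1,1,1,1,1,1,1,1,1,1,1,1,1,1,1,1,1,1,1,2).

From H_k ≅ ker(∂_k) / im(∂_{k+1}) we obtain:

  H_1: rank ker ∂_1 − rank ∂_2 = (30 − 9) − 20 = 1, and ∂_2 has invariant factor 2 > 1, so H_1 = Z ⊕ Z/2.

H_1 = Z ⊕ Z/2.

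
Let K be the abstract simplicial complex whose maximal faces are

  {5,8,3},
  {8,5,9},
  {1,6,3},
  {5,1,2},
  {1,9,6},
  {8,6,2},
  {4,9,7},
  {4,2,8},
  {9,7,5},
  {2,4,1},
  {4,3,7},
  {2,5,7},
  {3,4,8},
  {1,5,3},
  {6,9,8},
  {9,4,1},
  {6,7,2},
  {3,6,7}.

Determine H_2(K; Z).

Fix the vertex order 1 < 2 < 3 < 4 < 5 < 6 < 7 < 8 < 9 and write every simplex with vertices in increasing order. Then dim K = 2 and the simplices of K are:

  0-simplices (9): [1], [2], [3], [4], [5], [6], [7], [8], [9]
  1-simplices (27): (27 of them)
  2-simplices (18): [1,2,4], [1,2,5], [1,3,5], [1,3,6], [1,4,9], [1,6,9], [2,4,8], [2,5,7], [2,6,7], [2,6,8], [3,4,7], [3,4,8], [3,5,8], [3,6,7], [4,7,9], [5,7,9], [5,8,9], [6,8,9]

so the chain groups are C_0 ≅ Z^9, C_1 ≅ Z^27, C_2 ≅ Z^18.

The boundary map ∂_1: C_1 → C_0 maps an edge to its endpoints' difference, ∂[p,q] = q − p. For instance
  ∂[6,9] = [9] − [6].
The 9×27 boundary matrix has rank 8 and Smith normal form diag(1,1,1,1,1,1,1,1).

The boundary map ∂_2: C_2 → C_1 sends each 2-simplex [p,q,r] to [q,r] − [p,r] + [p,q]. For instance
  ∂[3,5,8] = [5,8] − [3,8] + [3,5],
  ∂[1,3,6] = [3,6] − [1,6] + [1,3].
The resulting 27×18 matrix has rank 17, and its Smith normal form has invariant factors (1,1,1,1,1,1,1,1,1,1,1,1,1,1,1,1,1).

From H_k ≅ ker(∂_k) / im(∂_{k+1}) we obtain:

  H_2: rank ker ∂_2 − rank ∂_3 = (18 − 17) − 0 = 1, and there is no ∂_3, so H_2 ≅ Z.

(K is a triangulation of the torus T^2.)

H_2 = Z.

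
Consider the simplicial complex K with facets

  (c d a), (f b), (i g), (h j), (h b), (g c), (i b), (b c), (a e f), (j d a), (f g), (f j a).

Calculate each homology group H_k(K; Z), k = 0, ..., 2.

Take the total order a < b < c < d < e < f < g < h < i < j on the vertex set. Then K (dimension 2) consists of the simplices:

  0-simplices (10): a, b, c, d, e, f, g, h, i, j
  1-simplices (17): ac, ad, ae, af, aj, bc, bf, bh, bi, cd, cg, dj, ef, fg, fj, gi, hj
  2-simplices (4): acd, adj, aef, afj

so the chain groups are C_0 ≅ Z^10, C_1 ≅ Z^17, C_2 ≅ Z^4.

∂_1: C_1 → C_0 is given by ∂[p,q] = [q] − [p]. For instance
  ∂gi = i − g.
As a 10×17 matrix over Z this has rank 9, with invariant factors (1,1,1,1,1,1,1,1,1).

Boundary ∂_2: C_2 → C_1 maps a triangle to the signed sum of its edges. For instance
  ∂adj = dj − aj + ad,
  ∂acd = cd − ad + ac.
This gives a 17×4 integer matrix of rank 4; reducing to Smith normal form yields diagonal entries (1,1,1,1).

Computing H_k = (kernel of ∂_k) / (image of ∂_{k+1}):

  H_0: rank C_0 − rank ∂_1 = 10 − 9 = 1, and the invariant factors of ∂_1 are all 1, so H_0 = Z.
  H_1: rank ker ∂_1 − rank ∂_2 = (17 − 9) − 4 = 4, and the invariant factors of ∂_2 are all 1, so H_1 = Z^4.
  H_2: rank ker ∂_2 − rank ∂_3 = (4 − 4) − 0 = 0, and there is no ∂_3, so H_2 = 0.

H_0 = Z,  H_1 = Z^4,  H_2 = 0.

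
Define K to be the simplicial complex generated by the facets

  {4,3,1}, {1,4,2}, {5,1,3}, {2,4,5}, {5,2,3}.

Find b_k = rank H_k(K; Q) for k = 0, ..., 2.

b_0 = 1, b_1 = 1, b_2 = 0.

Order the vertices as 1 < 2 < 3 < 4 < 5. Listing each simplex with vertices in this order, K has dimension 2 with simplices:

  0-simplices (5): [1], [2], [3], [4], [5]
  1-simplices (10): [1,2], [1,3], [1,4], [1,5], [2,3], [2,4], [2,5], [3,4], [3,5], [4,5]
  2-simplices (5): [1,2,4], [1,3,4], [1,3,5], [2,3,5], [2,4,5]

Hence C_0 ≅ Z^5, C_1 ≅ Z^10, C_2 ≅ Z^5.

Boundary ∂_1: C_1 → C_0 is given by ∂[p,q] = [q] − [p]. For instance
  ∂[2,5] = [5] − [2].
The 5×10 boundary matrix has rank 4 and Smith normal form diag(1,1,1,1).

Boundary ∂_2: C_2 → C_1 sends each 2-simplex [p,q,r] to [q,r] − [p,r] + [p,q]. For instance
  ∂[1,2,4] = [2,4] − [1,4] + [1,2],
  ∂[1,3,5] = [3,5] − [1,5] + [1,3].
This gives a 10×5 integer matrix of rank 5; reducing to Smith normal form yields diagonal entries (1,1,1,1,1).

Computing H_k = (kernel of ∂_k) / (image of ∂_{k+1}):

  H_0: rank C_0 − rank ∂_1 = 5 − 4 = 1, and the invariant factors of ∂_1 are all 1, so H_0 = Z.
  H_1: rank ker ∂_1 − rank ∂_2 = (10 − 4) − 5 = 1, and the invariant factors of ∂_2 are all 1, so H_1 = Z.
  H_2: rank ker ∂_2 − rank ∂_3 = (5 − 5) − 0 = 0, and there is no ∂_3, so H_2 = 0.

Hence the Betti numbers are b_0 = 1, b_1 = 1, b_2 = 0.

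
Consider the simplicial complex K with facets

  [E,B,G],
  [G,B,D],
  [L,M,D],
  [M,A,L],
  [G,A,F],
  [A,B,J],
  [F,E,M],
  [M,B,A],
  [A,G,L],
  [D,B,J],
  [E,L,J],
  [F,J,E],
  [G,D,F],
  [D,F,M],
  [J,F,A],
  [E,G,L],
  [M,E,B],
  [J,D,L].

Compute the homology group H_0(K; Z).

K has 9 vertices, 27 edges, 18 triangles.
rank ∂_0 = 0, rank ∂_1 = 8 ⇒ b_0 = 9 − 0 − 8 = 1; all invariant factors of ∂_1 are 1 so no torsion. So H_0 = Z.

H_0 = Z.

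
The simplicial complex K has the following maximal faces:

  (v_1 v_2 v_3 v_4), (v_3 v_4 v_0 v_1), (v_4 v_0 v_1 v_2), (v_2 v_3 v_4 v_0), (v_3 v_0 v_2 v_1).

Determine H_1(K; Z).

We work with the vertex ordering v_0 < v_1 < v_2 < v_3 < v_4. The simplices of K, each written with vertices in increasing order, are:

  0-simplices (5): [v_0], [v_1], [v_2], [v_3], [v_4]
  1-simplices (10): [v_0,v_1], [v_0,v_2], [v_0,v_3], [v_0,v_4], [v_1,v_2], [v_1,v_3], [v_1,v_4], [v_2,v_3], [v_2,v_4], [v_3,v_4]
  2-simplices (10): [v_0,v_1,v_2], [v_0,v_1,v_3], [v_0,v_1,v_4], [v_0,v_2,v_3], [v_0,v_2,v_4], [v_0,v_3,v_4], [v_1,v_2,v_3], [v_1,v_2,v_4], [v_1,v_3,v_4], [v_2,v_3,v_4]
  3-simplices (5): [v_0,v_1,v_2,v_3], [v_0,v_1,v_2,v_4], [v_0,v_1,v_3,v_4], [v_0,v_2,v_3,v_4], [v_1,v_2,v_3,v_4]

giving chain groups C_0 ≅ Z^5, C_1 ≅ Z^10, C_2 ≅ Z^10, C_3 ≅ Z^5.

∂_1: C_1 → C_0 maps an edge to its endpoints' difference, ∂[p,q] = q − p.
The 5×10 boundary matrix has rank 4 and Smith normal form diag(1,1,1,1).

∂_2: C_2 → C_1 sends each 2-simplex [p,q,r] to [q,r] − [p,r] + [p,q]. For instance
  ∂[v_0,v_3,v_4] = [v_3,v_4] − [v_0,v_4] + [v_0,v_3],
  ∂[v_0,v_2,v_3] = [v_2,v_3] − [v_0,v_3] + [v_0,v_2].
As a 10×10 matrix over Z this has rank 6, with invariant factors (1,1,1,1,1,1).

The boundary map ∂_3: C_3 → C_2 sends each 3-simplex σ to the alternating sum Σ_i (−1)^i (σ with its i-th vertex removed). For instance
  ∂[v_0,v_2,v_3,v_4] = [v_2,v_3,v_4] − [v_0,v_3,v_4] + [v_0,v_2,v_4] − [v_0,v_2,v_3],
  ∂[v_1,v_2,v_3,v_4] = [v_2,v_3,v_4] − [v_1,v_3,v_4] + [v_1,v_2,v_4] − [v_1,v_2,v_3].
As a 10×5 matrix over Z this has rank 4, with invariant factors (1,1,1,1).

Now H_k = ker ∂_k / im ∂_{k+1}, so:

  H_1: rank ker ∂_1 − rank ∂_2 = (10 − 4) − 6 = 0, and the invariant factors of ∂_2 are all 1, so H_1 ≅ 0.

H_1 ≅ 0.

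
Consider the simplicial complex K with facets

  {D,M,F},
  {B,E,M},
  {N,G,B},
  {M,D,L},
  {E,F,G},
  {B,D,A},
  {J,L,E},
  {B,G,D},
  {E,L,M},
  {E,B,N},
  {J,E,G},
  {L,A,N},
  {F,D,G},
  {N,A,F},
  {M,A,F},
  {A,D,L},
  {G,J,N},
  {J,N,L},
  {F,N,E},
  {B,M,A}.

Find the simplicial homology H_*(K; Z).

Take the total order A < B < D < E < F < G < J < L < M < N on the vertex set. Then K (dimension 2) consists of the simplices:

  0-simplices (10): A, B, D, E, F, G, J, L, M, N
  1-simplices (30): AB, AD, AF, AL, AM, AN, BD, BE, BG, BM, BN, DF, DG, DL, DM, EF, EG, EJ, EL, EM, EN, FG, FM, FN, GJ, GN, JL, JN, LM, LN
  2-simplices (20): ABD, ABM, ADL, AFM, AFN, ALN, BDG, BEM, BEN, BGN, DFG, DFM, DLM, EFG, EFN, EGJ, EJL, ELM, GJN, JLN

so the chain groups are C_0 ≅ Z^10, C_1 ≅ Z^30, C_2 ≅ Z^20.

The boundary map ∂_1: C_1 → C_0 is given by ∂[p,q] = [q] − [p].
This gives a 10×30 integer matrix of rank 9; reducing to Smith normal form yields diagonal entries (1,1,1,1,1,1,1,1,1).

The boundary map ∂_2: C_2 → C_1 maps a triangle to the signed sum of its edges. For instance
  ∂EGJ = GJ − EJ + EG,
  ∂ELM = LM − EM + EL.
This gives a 30×20 integer matrix of rank 20; reducing to Smith normal form yields diagonal entries (1,1,1,1,1,1,1,1,1,1,1,1,1,1,1,1,1,1,1,2).

Computing H_k = (kernel of ∂_k) / (image of ∂_{k+1}):

  H_0: rank C_0 − rank ∂_1 = 10 − 9 = 1, and the invariant factors of ∂_1 are all 1, so H_0 ≅ Z.
  H_1: rank ker ∂_1 − rank ∂_2 = (30 − 9) − 20 = 1, and ∂_2 has invariant factor 2 > 1, so H_1 ≅ Z ⊕ Z_2.
  H_2: rank ker ∂_2 − rank ∂_3 = (20 − 20) − 0 = 0, and there is no ∂_3, so H_2 ≅ 0.

As a check, the Euler characteristic is 10 − 30 + 20 = 0, which agrees with 1 − 1 + 0 = 0.
(K is a triangulation of the Klein bottle.)

H_0 = Z,  H_1 = Z ⊕ Z_2,  H_2 = 0.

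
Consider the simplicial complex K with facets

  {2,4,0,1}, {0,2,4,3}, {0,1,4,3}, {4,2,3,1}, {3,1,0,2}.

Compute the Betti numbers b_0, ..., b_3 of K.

Fix the vertex order 0 < 1 < 2 < 3 < 4 and write every simplex with vertices in increasing order. Then dim K = 3 and the simplices of K are:

  0-simplices (5): [0], [1], [2], [3], [4]
  1-simplices (10): [0,1], [0,2], [0,3], [0,4], [1,2], [1,3], [1,4], [2,3], [2,4], [3,4]
  2-simplices (10): [0,1,2], [0,1,3], [0,1,4], [0,2,3], [0,2,4], [0,3,4], [1,2,3], [1,2,4], [1,3,4], [2,3,4]
  3-simplices (5): [0,1,2,3], [0,1,2,4], [0,1,3,4], [0,2,3,4], [1,2,3,4]

so the chain groups are C_0 ≅ Z^5, C_1 ≅ Z^10, C_2 ≅ Z^10, C_3 ≅ Z^5.

Boundary ∂_1: C_1 → C_0 maps an edge to its endpoints' difference, ∂[p,q] = q − p.
The resulting 5×10 matrix has rank 4, and its Smith normal form has invariant factors (1,1,1,1).

The boundary map ∂_2: C_2 → C_1 maps a triangle to the signed sum of its edges. For instance
  ∂[0,2,4] = [2,4] − [0,4] + [0,2],
  ∂[0,1,3] = [1,3] − [0,3] + [0,1].
This gives a 10×10 integer matrix of rank 6; reducing to Smith normal form yields diagonal entries (1,1,1,1,1,1).

∂_3: C_3 → C_2 sends each 3-simplex σ to the alternating sum Σ_i (−1)^i (σ with its i-th vertex removed). For instance
  ∂[0,2,3,4] = [2,3,4] − [0,3,4] + [0,2,4] − [0,2,3],
  ∂[0,1,3,4] = [1,3,4] − [0,3,4] + [0,1,4] − [0,1,3].
As a 10×5 matrix over Z this has rank 4, with invariant factors (1,1,1,1).

From H_k ≅ ker(∂_k) / im(∂_{k+1}) we obtain:

  H_0: rank C_0 − rank ∂_1 = 5 − 4 = 1, and the invariant factors of ∂_1 are all 1, so H_0 ≅ Z.
  H_1: rank ker ∂_1 − rank ∂_2 = (10 − 4) − 6 = 0, and the invariant factors of ∂_2 are all 1, so H_1 ≅ 0.
  H_2: rank ker ∂_2 − rank ∂_3 = (10 − 6) − 4 = 0, and the invariant factors of ∂_3 are all 1, so H_2 ≅ 0.
  H_3: rank ker ∂_3 − rank ∂_4 = (5 − 4) − 0 = 1, and there is no ∂_4, so H_3 ≅ Z.

Hence the Betti numbers are b_0 = 1, b_1 = 0, b_2 = 0, b_3 = 1.

b_0 = 1, b_1 = 0, b_2 = 0, b_3 = 1.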